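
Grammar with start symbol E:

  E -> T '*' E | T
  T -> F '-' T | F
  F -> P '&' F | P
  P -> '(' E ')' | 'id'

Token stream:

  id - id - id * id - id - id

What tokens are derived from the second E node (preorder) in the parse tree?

[E [T [F [P id]] - [T [F [P id]] - [T [F [P id]]]]] * [E [T [F [P id]] - [T [F [P id]] - [T [F [P id]]]]]]]

id - id - id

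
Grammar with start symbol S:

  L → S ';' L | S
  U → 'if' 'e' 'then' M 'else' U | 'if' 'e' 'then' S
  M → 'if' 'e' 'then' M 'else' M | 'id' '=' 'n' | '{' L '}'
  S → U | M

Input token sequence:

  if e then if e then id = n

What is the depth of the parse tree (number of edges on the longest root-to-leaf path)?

6

[S [U if e then [S [U if e then [S [M id = n]]]]]]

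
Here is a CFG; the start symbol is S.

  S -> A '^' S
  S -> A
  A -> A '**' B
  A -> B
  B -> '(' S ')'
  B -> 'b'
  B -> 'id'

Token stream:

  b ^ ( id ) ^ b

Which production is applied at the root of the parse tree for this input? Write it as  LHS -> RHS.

S -> A '^' S

[S [A [B b]] ^ [S [A [B ( [S [A [B id]]] )]] ^ [S [A [B b]]]]]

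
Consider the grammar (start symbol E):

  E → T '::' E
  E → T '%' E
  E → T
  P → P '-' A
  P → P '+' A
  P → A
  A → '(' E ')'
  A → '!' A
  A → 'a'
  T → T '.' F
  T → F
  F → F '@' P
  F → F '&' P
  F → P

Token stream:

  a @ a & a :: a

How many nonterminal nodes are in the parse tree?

[E [T [F [F [F [P [A a]]] @ [P [A a]]] & [P [A a]]]] :: [E [T [F [P [A a]]]]]]

16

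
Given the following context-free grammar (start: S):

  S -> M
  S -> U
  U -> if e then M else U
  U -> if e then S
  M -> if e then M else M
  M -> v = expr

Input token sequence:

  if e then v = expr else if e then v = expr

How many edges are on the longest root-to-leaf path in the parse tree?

[S [U if e then [M v = expr] else [U if e then [S [M v = expr]]]]]

5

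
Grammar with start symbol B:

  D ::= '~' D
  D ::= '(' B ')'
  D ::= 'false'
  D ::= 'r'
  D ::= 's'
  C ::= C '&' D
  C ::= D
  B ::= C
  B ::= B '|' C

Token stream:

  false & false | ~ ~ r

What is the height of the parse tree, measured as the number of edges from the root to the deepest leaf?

[B [B [C [C [D false]] & [D false]]] | [C [D ~ [D ~ [D r]]]]]

5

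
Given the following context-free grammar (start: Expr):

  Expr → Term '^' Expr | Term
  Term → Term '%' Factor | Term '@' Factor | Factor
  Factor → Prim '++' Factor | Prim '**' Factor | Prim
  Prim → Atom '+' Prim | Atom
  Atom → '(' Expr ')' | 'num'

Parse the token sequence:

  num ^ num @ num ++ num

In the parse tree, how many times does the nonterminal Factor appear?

4

[Expr [Term [Factor [Prim [Atom num]]]] ^ [Expr [Term [Term [Factor [Prim [Atom num]]]] @ [Factor [Prim [Atom num]] ++ [Factor [Prim [Atom num]]]]]]]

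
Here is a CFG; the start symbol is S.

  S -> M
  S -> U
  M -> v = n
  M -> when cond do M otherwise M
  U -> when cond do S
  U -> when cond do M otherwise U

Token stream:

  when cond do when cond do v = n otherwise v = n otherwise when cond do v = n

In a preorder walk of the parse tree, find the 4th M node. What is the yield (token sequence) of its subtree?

v = n

[S [U when cond do [M when cond do [M v = n] otherwise [M v = n]] otherwise [U when cond do [S [M v = n]]]]]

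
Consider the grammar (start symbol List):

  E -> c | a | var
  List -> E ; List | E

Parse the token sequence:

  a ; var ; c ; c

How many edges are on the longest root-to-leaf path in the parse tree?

[List [E a] ; [List [E var] ; [List [E c] ; [List [E c]]]]]

5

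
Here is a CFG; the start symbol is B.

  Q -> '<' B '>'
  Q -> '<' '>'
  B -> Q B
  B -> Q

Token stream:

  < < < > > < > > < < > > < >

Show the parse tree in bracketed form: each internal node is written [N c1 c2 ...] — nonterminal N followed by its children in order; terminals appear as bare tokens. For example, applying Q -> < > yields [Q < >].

[B [Q < [B [Q < [B [Q < >]] >] [B [Q < >]]] >] [B [Q < [B [Q < >]] >] [B [Q < >]]]]

B
Q B
< B > B
< Q B > B
< < B > B > B
< < Q > B > B
< < < > > B > B
< < < > > Q > B
< < < > > < > > B
< < < > > < > > Q B
< < < > > < > > < B > B
< < < > > < > > < Q > B
< < < > > < > > < < > > B
< < < > > < > > < < > > Q
< < < > > < > > < < > > < >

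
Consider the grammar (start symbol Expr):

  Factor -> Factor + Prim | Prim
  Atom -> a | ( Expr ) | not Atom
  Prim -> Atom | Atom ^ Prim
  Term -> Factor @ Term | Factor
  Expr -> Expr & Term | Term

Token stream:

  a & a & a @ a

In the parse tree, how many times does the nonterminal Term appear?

4

[Expr [Expr [Expr [Term [Factor [Prim [Atom a]]]]] & [Term [Factor [Prim [Atom a]]]]] & [Term [Factor [Prim [Atom a]]] @ [Term [Factor [Prim [Atom a]]]]]]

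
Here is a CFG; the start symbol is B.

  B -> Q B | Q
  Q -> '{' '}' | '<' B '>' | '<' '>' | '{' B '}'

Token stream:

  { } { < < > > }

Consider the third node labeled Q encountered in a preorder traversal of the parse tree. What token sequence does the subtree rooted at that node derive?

[B [Q { }] [B [Q { [B [Q < [B [Q < >]] >]] }]]]

< < > >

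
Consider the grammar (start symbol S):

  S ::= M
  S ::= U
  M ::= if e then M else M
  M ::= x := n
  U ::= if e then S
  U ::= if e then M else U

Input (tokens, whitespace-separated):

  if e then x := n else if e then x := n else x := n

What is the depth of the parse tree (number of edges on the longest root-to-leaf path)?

4

[S [M if e then [M x := n] else [M if e then [M x := n] else [M x := n]]]]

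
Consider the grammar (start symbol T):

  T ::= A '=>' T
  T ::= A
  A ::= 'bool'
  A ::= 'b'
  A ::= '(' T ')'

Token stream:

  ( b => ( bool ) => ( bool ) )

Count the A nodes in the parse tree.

6

[T [A ( [T [A b] => [T [A ( [T [A bool]] )] => [T [A ( [T [A bool]] )]]]] )]]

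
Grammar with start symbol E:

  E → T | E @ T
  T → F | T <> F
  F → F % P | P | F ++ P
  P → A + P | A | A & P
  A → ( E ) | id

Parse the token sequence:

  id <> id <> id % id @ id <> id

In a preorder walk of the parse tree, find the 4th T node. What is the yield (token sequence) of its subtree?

id <> id

[E [E [T [T [T [F [P [A id]]]] <> [F [P [A id]]]] <> [F [F [P [A id]]] % [P [A id]]]]] @ [T [T [F [P [A id]]]] <> [F [P [A id]]]]]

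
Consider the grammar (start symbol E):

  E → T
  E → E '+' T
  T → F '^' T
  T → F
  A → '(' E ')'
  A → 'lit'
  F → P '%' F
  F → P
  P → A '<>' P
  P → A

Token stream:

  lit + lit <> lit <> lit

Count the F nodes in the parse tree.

[E [E [T [F [P [A lit]]]]] + [T [F [P [A lit] <> [P [A lit] <> [P [A lit]]]]]]]

2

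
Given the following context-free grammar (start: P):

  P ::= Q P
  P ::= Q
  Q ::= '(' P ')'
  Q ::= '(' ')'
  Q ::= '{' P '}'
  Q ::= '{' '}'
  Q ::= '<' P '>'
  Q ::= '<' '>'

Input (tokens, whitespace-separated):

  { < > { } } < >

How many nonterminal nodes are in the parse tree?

[P [Q { [P [Q < >] [P [Q { }]]] }] [P [Q < >]]]

8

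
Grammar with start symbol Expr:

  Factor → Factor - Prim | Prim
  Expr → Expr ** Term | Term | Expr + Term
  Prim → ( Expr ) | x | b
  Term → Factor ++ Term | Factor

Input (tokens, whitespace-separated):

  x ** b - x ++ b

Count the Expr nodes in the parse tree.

[Expr [Expr [Term [Factor [Prim x]]]] ** [Term [Factor [Factor [Prim b]] - [Prim x]] ++ [Term [Factor [Prim b]]]]]

2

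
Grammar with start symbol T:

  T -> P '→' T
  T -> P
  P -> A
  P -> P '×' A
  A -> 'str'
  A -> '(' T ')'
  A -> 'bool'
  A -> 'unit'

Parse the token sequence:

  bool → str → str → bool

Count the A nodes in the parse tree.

[T [P [A bool]] → [T [P [A str]] → [T [P [A str]] → [T [P [A bool]]]]]]

4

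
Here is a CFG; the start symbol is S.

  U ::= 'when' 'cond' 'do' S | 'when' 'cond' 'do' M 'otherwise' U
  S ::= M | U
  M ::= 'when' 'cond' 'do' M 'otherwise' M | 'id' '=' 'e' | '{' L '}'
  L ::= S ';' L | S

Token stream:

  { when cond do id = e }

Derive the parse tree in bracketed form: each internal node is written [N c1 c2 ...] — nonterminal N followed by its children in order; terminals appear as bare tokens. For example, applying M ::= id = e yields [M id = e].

S
M
{ L }
{ S }
{ U }
{ when cond do S }
{ when cond do M }
{ when cond do id = e }

[S [M { [L [S [U when cond do [S [M id = e]]]]] }]]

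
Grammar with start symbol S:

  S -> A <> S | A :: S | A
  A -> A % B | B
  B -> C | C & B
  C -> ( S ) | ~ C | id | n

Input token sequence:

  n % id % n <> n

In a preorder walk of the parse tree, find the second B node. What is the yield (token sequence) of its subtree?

[S [A [A [A [B [C n]]] % [B [C id]]] % [B [C n]]] <> [S [A [B [C n]]]]]

id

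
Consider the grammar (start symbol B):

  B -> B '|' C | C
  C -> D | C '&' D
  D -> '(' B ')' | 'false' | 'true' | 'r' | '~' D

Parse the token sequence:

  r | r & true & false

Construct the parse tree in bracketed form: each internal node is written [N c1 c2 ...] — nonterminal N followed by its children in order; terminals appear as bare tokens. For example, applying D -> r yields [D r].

B
B | C
C | C
D | C
r | C
r | C & D
r | C & D & D
r | D & D & D
r | r & D & D
r | r & true & D
r | r & true & false

[B [B [C [D r]]] | [C [C [C [D r]] & [D true]] & [D false]]]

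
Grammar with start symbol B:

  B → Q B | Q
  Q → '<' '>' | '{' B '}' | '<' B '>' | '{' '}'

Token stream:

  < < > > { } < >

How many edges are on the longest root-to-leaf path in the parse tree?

4

[B [Q < [B [Q < >]] >] [B [Q { }] [B [Q < >]]]]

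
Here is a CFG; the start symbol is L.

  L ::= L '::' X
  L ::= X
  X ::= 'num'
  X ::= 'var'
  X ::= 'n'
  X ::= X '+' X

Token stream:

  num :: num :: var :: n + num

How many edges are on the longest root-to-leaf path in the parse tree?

[L [L [L [L [X num]] :: [X num]] :: [X var]] :: [X [X n] + [X num]]]

5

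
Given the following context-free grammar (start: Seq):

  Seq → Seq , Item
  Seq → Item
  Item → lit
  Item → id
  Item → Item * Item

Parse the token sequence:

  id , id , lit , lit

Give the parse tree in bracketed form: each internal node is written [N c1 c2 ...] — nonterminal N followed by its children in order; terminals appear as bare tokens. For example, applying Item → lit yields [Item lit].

Seq
Seq , Item
Seq , Item , Item
Seq , Item , Item , Item
Item , Item , Item , Item
id , Item , Item , Item
id , id , Item , Item
id , id , lit , Item
id , id , lit , lit

[Seq [Seq [Seq [Seq [Item id]] , [Item id]] , [Item lit]] , [Item lit]]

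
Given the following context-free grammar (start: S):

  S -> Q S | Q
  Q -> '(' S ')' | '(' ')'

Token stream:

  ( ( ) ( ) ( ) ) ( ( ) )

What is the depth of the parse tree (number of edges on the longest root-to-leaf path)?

6

[S [Q ( [S [Q ( )] [S [Q ( )] [S [Q ( )]]]] )] [S [Q ( [S [Q ( )]] )]]]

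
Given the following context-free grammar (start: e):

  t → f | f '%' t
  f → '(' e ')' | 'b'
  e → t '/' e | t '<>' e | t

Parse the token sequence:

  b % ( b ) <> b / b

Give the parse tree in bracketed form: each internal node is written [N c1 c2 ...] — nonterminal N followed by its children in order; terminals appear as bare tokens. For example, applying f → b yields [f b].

e
t <> e
f % t <> e
b % t <> e
b % f <> e
b % ( e ) <> e
b % ( t ) <> e
b % ( f ) <> e
b % ( b ) <> e
b % ( b ) <> t / e
b % ( b ) <> f / e
b % ( b ) <> b / e
b % ( b ) <> b / t
b % ( b ) <> b / f
b % ( b ) <> b / b

[e [t [f b] % [t [f ( [e [t [f b]]] )]]] <> [e [t [f b]] / [e [t [f b]]]]]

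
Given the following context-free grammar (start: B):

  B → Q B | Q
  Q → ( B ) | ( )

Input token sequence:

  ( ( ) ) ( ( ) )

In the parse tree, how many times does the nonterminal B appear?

4

[B [Q ( [B [Q ( )]] )] [B [Q ( [B [Q ( )]] )]]]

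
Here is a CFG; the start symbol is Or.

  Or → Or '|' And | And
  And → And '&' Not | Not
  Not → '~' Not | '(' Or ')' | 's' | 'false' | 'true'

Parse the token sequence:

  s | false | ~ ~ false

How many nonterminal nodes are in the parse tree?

11

[Or [Or [Or [And [Not s]]] | [And [Not false]]] | [And [Not ~ [Not ~ [Not false]]]]]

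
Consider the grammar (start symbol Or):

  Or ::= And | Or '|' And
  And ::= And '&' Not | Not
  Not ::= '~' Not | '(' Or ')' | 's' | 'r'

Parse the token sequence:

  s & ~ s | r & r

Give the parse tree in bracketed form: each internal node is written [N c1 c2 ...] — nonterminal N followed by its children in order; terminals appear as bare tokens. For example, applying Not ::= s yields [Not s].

Or
Or | And
And | And
And & Not | And
Not & Not | And
s & Not | And
s & ~ Not | And
s & ~ s | And
s & ~ s | And & Not
s & ~ s | Not & Not
s & ~ s | r & Not
s & ~ s | r & r

[Or [Or [And [And [Not s]] & [Not ~ [Not s]]]] | [And [And [Not r]] & [Not r]]]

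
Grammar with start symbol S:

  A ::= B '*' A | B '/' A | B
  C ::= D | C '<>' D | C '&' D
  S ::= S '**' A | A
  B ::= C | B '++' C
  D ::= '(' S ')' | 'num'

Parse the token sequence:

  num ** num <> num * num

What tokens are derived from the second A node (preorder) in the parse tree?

num <> num * num

[S [S [A [B [C [D num]]]]] ** [A [B [C [C [D num]] <> [D num]]] * [A [B [C [D num]]]]]]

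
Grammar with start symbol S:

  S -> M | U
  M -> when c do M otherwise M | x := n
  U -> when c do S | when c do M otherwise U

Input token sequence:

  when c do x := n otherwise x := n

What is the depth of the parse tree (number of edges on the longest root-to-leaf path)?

[S [M when c do [M x := n] otherwise [M x := n]]]

3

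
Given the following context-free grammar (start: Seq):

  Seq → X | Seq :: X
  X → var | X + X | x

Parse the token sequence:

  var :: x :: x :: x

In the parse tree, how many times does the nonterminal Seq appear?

4

[Seq [Seq [Seq [Seq [X var]] :: [X x]] :: [X x]] :: [X x]]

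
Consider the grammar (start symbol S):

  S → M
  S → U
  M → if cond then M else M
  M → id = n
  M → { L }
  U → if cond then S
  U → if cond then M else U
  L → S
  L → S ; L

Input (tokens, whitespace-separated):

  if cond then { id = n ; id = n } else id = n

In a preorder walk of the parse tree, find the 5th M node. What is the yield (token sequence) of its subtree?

[S [M if cond then [M { [L [S [M id = n]] ; [L [S [M id = n]]]] }] else [M id = n]]]

id = n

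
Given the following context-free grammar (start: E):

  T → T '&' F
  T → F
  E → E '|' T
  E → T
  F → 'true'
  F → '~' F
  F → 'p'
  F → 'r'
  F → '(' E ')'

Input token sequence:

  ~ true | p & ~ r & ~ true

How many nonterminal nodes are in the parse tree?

13

[E [E [T [F ~ [F true]]]] | [T [T [T [F p]] & [F ~ [F r]]] & [F ~ [F true]]]]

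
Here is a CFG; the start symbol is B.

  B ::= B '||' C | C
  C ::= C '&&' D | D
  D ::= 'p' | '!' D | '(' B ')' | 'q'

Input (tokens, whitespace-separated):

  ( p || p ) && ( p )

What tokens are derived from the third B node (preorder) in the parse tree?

[B [C [C [D ( [B [B [C [D p]]] || [C [D p]]] )]] && [D ( [B [C [D p]]] )]]]

p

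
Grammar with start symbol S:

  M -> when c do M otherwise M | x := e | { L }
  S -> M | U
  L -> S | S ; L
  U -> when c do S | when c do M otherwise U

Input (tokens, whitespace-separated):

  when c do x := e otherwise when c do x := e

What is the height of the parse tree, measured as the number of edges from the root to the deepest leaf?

5

[S [U when c do [M x := e] otherwise [U when c do [S [M x := e]]]]]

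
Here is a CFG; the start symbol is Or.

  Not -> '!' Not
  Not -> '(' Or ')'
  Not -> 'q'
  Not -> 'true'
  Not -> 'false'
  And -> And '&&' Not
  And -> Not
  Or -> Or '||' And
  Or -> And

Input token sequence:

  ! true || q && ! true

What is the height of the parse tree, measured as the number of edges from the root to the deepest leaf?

5

[Or [Or [And [Not ! [Not true]]]] || [And [And [Not q]] && [Not ! [Not true]]]]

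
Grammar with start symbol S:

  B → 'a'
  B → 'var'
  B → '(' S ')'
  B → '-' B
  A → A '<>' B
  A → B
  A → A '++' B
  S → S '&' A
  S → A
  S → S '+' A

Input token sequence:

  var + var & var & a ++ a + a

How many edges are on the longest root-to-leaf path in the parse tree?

7

[S [S [S [S [S [A [B var]]] + [A [B var]]] & [A [B var]]] & [A [A [B a]] ++ [B a]]] + [A [B a]]]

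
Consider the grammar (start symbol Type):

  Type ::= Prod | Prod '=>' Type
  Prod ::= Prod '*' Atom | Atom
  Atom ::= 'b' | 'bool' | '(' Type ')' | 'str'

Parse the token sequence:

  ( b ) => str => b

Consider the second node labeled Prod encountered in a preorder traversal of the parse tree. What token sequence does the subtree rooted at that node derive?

[Type [Prod [Atom ( [Type [Prod [Atom b]]] )]] => [Type [Prod [Atom str]] => [Type [Prod [Atom b]]]]]

b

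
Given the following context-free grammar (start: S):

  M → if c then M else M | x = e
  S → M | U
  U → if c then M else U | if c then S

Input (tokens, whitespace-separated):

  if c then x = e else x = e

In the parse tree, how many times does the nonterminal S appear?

[S [M if c then [M x = e] else [M x = e]]]

1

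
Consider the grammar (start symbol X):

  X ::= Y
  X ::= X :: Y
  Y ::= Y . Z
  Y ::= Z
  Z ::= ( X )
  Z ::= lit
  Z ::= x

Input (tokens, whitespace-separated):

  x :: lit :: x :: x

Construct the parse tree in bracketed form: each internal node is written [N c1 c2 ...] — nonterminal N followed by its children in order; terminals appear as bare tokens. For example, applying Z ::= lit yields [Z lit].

[X [X [X [X [Y [Z x]]] :: [Y [Z lit]]] :: [Y [Z x]]] :: [Y [Z x]]]

X
X :: Y
X :: Y :: Y
X :: Y :: Y :: Y
Y :: Y :: Y :: Y
Z :: Y :: Y :: Y
x :: Y :: Y :: Y
x :: Z :: Y :: Y
x :: lit :: Y :: Y
x :: lit :: Z :: Y
x :: lit :: x :: Y
x :: lit :: x :: Z
x :: lit :: x :: x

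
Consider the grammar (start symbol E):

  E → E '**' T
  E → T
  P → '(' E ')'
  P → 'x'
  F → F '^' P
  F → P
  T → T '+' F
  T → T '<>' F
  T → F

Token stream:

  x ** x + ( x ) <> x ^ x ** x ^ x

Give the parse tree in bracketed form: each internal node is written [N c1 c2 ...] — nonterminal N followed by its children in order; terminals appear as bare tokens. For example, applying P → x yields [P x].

[E [E [E [T [F [P x]]]] ** [T [T [T [F [P x]]] + [F [P ( [E [T [F [P x]]]] )]]] <> [F [F [P x]] ^ [P x]]]] ** [T [F [F [P x]] ^ [P x]]]]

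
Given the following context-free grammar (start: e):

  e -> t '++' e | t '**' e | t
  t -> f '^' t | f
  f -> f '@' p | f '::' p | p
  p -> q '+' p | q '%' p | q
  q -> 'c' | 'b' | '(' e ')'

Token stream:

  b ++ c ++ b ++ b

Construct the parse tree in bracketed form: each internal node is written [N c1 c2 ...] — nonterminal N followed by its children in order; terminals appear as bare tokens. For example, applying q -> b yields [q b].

[e [t [f [p [q b]]]] ++ [e [t [f [p [q c]]]] ++ [e [t [f [p [q b]]]] ++ [e [t [f [p [q b]]]]]]]]

e
t ++ e
f ++ e
p ++ e
q ++ e
b ++ e
b ++ t ++ e
b ++ f ++ e
b ++ p ++ e
b ++ q ++ e
b ++ c ++ e
b ++ c ++ t ++ e
b ++ c ++ f ++ e
b ++ c ++ p ++ e
b ++ c ++ q ++ e
b ++ c ++ b ++ e
b ++ c ++ b ++ t
b ++ c ++ b ++ f
b ++ c ++ b ++ p
b ++ c ++ b ++ q
b ++ c ++ b ++ b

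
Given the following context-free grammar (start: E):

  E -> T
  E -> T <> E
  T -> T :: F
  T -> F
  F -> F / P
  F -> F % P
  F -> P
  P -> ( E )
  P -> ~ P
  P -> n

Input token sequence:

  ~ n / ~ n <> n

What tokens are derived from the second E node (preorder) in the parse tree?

[E [T [F [F [P ~ [P n]]] / [P ~ [P n]]]] <> [E [T [F [P n]]]]]

n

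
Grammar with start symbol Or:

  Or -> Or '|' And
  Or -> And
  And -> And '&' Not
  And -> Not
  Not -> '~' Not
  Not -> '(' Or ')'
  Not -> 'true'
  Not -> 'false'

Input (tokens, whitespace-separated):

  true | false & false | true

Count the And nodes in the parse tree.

4

[Or [Or [Or [And [Not true]]] | [And [And [Not false]] & [Not false]]] | [And [Not true]]]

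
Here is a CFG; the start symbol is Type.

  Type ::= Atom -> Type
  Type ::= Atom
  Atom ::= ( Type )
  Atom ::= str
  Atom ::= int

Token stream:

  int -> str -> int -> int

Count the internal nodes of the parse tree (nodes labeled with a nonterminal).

8

[Type [Atom int] -> [Type [Atom str] -> [Type [Atom int] -> [Type [Atom int]]]]]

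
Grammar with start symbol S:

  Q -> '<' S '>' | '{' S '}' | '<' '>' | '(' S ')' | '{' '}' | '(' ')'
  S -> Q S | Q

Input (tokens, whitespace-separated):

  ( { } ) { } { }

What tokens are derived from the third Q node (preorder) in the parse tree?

{ }

[S [Q ( [S [Q { }]] )] [S [Q { }] [S [Q { }]]]]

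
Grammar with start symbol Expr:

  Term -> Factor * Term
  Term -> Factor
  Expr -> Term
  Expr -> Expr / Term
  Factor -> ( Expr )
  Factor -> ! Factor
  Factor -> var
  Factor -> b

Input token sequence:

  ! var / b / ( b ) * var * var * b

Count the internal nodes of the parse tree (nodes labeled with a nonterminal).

[Expr [Expr [Expr [Term [Factor ! [Factor var]]]] / [Term [Factor b]]] / [Term [Factor ( [Expr [Term [Factor b]]] )] * [Term [Factor var] * [Term [Factor var] * [Term [Factor b]]]]]]

19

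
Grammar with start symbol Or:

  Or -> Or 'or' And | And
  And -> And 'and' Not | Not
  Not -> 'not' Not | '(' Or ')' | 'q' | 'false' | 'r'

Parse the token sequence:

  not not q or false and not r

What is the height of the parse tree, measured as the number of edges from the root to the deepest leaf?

[Or [Or [And [Not not [Not not [Not q]]]]] or [And [And [Not false]] and [Not not [Not r]]]]

6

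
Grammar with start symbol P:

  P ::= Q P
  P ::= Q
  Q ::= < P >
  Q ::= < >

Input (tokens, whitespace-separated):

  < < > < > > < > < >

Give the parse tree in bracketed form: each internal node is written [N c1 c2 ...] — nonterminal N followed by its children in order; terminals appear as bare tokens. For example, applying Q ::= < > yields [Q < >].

P
Q P
< P > P
< Q P > P
< < > P > P
< < > Q > P
< < > < > > P
< < > < > > Q P
< < > < > > < > P
< < > < > > < > Q
< < > < > > < > < >

[P [Q < [P [Q < >] [P [Q < >]]] >] [P [Q < >] [P [Q < >]]]]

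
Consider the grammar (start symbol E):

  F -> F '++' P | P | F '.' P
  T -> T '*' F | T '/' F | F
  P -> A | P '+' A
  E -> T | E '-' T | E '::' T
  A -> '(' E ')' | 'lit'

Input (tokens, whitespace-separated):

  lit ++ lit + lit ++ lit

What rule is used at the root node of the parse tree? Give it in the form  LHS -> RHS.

E -> T

[E [T [F [F [F [P [A lit]]] ++ [P [P [A lit]] + [A lit]]] ++ [P [A lit]]]]]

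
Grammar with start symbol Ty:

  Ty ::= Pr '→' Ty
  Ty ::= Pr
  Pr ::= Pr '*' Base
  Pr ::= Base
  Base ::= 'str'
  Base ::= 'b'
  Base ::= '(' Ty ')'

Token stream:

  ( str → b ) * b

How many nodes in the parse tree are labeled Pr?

4

[Ty [Pr [Pr [Base ( [Ty [Pr [Base str]] → [Ty [Pr [Base b]]]] )]] * [Base b]]]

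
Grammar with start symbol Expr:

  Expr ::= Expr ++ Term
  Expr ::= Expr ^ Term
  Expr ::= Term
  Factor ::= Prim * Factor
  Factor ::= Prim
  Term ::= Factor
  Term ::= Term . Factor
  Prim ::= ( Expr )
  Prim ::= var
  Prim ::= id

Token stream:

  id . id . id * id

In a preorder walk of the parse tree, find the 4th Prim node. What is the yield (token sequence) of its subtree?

[Expr [Term [Term [Term [Factor [Prim id]]] . [Factor [Prim id]]] . [Factor [Prim id] * [Factor [Prim id]]]]]

id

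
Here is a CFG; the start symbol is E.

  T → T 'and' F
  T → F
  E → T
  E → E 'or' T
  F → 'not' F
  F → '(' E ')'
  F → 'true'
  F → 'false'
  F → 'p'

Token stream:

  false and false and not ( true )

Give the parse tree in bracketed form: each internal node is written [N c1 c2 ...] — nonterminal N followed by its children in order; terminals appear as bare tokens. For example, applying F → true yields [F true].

E
T
T and F
T and F and F
F and F and F
false and F and F
false and false and F
false and false and not F
false and false and not ( E )
false and false and not ( T )
false and false and not ( F )
false and false and not ( true )

[E [T [T [T [F false]] and [F false]] and [F not [F ( [E [T [F true]]] )]]]]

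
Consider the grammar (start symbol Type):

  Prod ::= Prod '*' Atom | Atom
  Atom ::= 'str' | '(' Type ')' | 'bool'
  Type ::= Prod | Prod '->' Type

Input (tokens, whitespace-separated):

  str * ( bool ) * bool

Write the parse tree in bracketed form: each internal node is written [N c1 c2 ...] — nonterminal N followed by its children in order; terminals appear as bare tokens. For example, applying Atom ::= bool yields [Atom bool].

Type
Prod
Prod * Atom
Prod * Atom * Atom
Atom * Atom * Atom
str * Atom * Atom
str * ( Type ) * Atom
str * ( Prod ) * Atom
str * ( Atom ) * Atom
str * ( bool ) * Atom
str * ( bool ) * bool

[Type [Prod [Prod [Prod [Atom str]] * [Atom ( [Type [Prod [Atom bool]]] )]] * [Atom bool]]]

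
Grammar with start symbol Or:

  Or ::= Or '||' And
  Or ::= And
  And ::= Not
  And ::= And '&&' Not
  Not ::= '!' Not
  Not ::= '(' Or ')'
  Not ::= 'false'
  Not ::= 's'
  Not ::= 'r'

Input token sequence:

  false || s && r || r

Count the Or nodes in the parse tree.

3

[Or [Or [Or [And [Not false]]] || [And [And [Not s]] && [Not r]]] || [And [Not r]]]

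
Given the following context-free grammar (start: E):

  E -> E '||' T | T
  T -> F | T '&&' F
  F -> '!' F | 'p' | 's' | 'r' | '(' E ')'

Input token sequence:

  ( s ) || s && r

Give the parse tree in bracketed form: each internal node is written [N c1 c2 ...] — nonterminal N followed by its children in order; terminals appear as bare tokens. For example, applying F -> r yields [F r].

[E [E [T [F ( [E [T [F s]]] )]]] || [T [T [F s]] && [F r]]]

E
E || T
T || T
F || T
( E ) || T
( T ) || T
( F ) || T
( s ) || T
( s ) || T && F
( s ) || F && F
( s ) || s && F
( s ) || s && r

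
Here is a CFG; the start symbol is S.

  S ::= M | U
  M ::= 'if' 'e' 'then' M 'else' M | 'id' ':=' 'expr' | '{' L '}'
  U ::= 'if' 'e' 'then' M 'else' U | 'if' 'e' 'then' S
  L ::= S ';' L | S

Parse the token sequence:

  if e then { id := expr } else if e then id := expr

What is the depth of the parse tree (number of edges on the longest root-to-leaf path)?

[S [U if e then [M { [L [S [M id := expr]]] }] else [U if e then [S [M id := expr]]]]]

6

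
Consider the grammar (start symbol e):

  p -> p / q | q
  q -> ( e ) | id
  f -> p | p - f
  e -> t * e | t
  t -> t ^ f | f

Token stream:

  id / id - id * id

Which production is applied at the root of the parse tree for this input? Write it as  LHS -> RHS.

[e [t [f [p [p [q id]] / [q id]] - [f [p [q id]]]]] * [e [t [f [p [q id]]]]]]

e -> t * e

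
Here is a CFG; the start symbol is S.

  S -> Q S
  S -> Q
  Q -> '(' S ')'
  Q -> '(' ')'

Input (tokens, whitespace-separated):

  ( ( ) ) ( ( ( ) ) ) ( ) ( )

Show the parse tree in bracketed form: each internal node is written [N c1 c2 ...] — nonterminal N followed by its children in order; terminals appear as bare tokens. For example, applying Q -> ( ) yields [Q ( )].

[S [Q ( [S [Q ( )]] )] [S [Q ( [S [Q ( [S [Q ( )]] )]] )] [S [Q ( )] [S [Q ( )]]]]]

S
Q S
( S ) S
( Q ) S
( ( ) ) S
( ( ) ) Q S
( ( ) ) ( S ) S
( ( ) ) ( Q ) S
( ( ) ) ( ( S ) ) S
( ( ) ) ( ( Q ) ) S
( ( ) ) ( ( ( ) ) ) S
( ( ) ) ( ( ( ) ) ) Q S
( ( ) ) ( ( ( ) ) ) ( ) S
( ( ) ) ( ( ( ) ) ) ( ) Q
( ( ) ) ( ( ( ) ) ) ( ) ( )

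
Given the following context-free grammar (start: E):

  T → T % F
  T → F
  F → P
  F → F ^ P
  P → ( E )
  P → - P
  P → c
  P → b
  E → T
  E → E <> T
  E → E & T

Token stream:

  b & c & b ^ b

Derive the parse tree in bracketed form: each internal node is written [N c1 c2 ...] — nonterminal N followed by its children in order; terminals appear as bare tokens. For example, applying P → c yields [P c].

E
E & T
E & T & T
T & T & T
F & T & T
P & T & T
b & T & T
b & F & T
b & P & T
b & c & T
b & c & F
b & c & F ^ P
b & c & P ^ P
b & c & b ^ P
b & c & b ^ b

[E [E [E [T [F [P b]]]] & [T [F [P c]]]] & [T [F [F [P b]] ^ [P b]]]]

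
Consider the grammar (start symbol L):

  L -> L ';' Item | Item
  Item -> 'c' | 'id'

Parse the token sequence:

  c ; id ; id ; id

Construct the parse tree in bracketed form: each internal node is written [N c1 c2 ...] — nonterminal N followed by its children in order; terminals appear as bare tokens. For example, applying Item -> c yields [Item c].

[L [L [L [L [Item c]] ; [Item id]] ; [Item id]] ; [Item id]]

L
L ; Item
L ; Item ; Item
L ; Item ; Item ; Item
Item ; Item ; Item ; Item
c ; Item ; Item ; Item
c ; id ; Item ; Item
c ; id ; id ; Item
c ; id ; id ; id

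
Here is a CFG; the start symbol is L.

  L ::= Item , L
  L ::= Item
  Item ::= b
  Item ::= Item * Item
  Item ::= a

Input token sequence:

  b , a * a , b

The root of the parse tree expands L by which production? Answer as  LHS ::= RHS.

[L [Item b] , [L [Item [Item a] * [Item a]] , [L [Item b]]]]

L ::= Item , L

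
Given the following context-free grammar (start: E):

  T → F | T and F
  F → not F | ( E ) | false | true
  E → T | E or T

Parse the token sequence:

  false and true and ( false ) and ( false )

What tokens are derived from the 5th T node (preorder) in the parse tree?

[E [T [T [T [T [F false]] and [F true]] and [F ( [E [T [F false]]] )]] and [F ( [E [T [F false]]] )]]]

false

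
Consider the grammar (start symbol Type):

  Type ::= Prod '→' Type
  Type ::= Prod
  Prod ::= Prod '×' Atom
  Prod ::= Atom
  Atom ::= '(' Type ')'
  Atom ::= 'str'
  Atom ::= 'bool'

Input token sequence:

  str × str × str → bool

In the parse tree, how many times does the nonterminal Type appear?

[Type [Prod [Prod [Prod [Atom str]] × [Atom str]] × [Atom str]] → [Type [Prod [Atom bool]]]]

2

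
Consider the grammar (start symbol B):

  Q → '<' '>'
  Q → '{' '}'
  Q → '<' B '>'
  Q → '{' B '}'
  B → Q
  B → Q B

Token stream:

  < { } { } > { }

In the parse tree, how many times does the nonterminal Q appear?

[B [Q < [B [Q { }] [B [Q { }]]] >] [B [Q { }]]]

4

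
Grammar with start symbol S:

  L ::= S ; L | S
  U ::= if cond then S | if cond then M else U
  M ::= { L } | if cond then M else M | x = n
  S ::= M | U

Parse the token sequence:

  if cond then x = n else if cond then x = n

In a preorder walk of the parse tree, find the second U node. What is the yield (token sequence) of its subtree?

[S [U if cond then [M x = n] else [U if cond then [S [M x = n]]]]]

if cond then x = n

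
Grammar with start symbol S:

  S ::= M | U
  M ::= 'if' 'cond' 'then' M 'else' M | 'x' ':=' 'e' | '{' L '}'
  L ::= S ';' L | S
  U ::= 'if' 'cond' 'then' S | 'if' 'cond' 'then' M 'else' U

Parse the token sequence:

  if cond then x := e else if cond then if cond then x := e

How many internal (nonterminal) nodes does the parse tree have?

[S [U if cond then [M x := e] else [U if cond then [S [U if cond then [S [M x := e]]]]]]]

8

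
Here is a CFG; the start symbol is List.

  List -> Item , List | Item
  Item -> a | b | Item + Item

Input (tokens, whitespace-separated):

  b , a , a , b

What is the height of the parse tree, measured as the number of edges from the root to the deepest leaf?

5

[List [Item b] , [List [Item a] , [List [Item a] , [List [Item b]]]]]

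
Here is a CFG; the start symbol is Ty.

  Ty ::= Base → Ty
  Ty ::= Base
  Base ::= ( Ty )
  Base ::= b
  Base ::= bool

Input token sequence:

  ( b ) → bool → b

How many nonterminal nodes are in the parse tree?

8

[Ty [Base ( [Ty [Base b]] )] → [Ty [Base bool] → [Ty [Base b]]]]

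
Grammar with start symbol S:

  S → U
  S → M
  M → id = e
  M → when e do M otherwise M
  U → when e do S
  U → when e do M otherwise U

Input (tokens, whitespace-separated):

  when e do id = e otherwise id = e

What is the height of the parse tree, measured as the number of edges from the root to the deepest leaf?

[S [M when e do [M id = e] otherwise [M id = e]]]

3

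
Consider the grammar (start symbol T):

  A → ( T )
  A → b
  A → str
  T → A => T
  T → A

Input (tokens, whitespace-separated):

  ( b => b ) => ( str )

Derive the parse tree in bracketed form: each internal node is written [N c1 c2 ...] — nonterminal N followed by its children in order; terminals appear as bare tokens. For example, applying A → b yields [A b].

T
A => T
( T ) => T
( A => T ) => T
( b => T ) => T
( b => A ) => T
( b => b ) => T
( b => b ) => A
( b => b ) => ( T )
( b => b ) => ( A )
( b => b ) => ( str )

[T [A ( [T [A b] => [T [A b]]] )] => [T [A ( [T [A str]] )]]]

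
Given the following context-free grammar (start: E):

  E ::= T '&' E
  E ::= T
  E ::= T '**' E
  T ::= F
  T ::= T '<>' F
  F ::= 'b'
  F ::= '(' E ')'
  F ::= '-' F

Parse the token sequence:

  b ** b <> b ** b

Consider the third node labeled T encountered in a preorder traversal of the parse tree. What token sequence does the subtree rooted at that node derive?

[E [T [F b]] ** [E [T [T [F b]] <> [F b]] ** [E [T [F b]]]]]

b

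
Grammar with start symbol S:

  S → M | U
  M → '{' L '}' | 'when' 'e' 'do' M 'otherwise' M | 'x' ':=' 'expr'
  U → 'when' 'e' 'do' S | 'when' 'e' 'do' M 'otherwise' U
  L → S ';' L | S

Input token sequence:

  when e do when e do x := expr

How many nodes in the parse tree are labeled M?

1

[S [U when e do [S [U when e do [S [M x := expr]]]]]]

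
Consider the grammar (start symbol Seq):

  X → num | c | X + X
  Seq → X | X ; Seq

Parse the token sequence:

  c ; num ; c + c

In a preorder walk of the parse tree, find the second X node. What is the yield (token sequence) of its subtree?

[Seq [X c] ; [Seq [X num] ; [Seq [X [X c] + [X c]]]]]

num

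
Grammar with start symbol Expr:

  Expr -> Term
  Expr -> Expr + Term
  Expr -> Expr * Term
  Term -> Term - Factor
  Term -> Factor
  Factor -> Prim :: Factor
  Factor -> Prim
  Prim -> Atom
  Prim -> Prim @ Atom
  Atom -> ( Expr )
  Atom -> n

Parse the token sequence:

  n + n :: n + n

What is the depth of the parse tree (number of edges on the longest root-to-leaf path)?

7

[Expr [Expr [Expr [Term [Factor [Prim [Atom n]]]]] + [Term [Factor [Prim [Atom n]] :: [Factor [Prim [Atom n]]]]]] + [Term [Factor [Prim [Atom n]]]]]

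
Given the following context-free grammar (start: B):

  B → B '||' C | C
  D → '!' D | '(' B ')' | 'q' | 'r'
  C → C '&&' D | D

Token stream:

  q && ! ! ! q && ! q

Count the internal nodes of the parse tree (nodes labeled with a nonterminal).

[B [C [C [C [D q]] && [D ! [D ! [D ! [D q]]]]] && [D ! [D q]]]]

11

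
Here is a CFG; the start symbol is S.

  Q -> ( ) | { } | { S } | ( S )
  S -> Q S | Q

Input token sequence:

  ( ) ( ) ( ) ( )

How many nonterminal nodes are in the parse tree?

[S [Q ( )] [S [Q ( )] [S [Q ( )] [S [Q ( )]]]]]

8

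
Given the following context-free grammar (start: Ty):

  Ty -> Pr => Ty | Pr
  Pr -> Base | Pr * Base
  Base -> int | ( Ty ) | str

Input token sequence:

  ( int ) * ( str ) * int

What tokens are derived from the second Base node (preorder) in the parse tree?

int

[Ty [Pr [Pr [Pr [Base ( [Ty [Pr [Base int]]] )]] * [Base ( [Ty [Pr [Base str]]] )]] * [Base int]]]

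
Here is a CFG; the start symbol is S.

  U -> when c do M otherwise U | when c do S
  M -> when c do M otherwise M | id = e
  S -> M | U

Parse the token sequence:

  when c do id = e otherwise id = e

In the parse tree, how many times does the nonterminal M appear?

3

[S [M when c do [M id = e] otherwise [M id = e]]]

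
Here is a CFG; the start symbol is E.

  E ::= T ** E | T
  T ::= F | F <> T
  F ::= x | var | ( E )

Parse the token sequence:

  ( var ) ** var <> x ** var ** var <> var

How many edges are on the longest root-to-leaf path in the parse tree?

7

[E [T [F ( [E [T [F var]]] )]] ** [E [T [F var] <> [T [F x]]] ** [E [T [F var]] ** [E [T [F var] <> [T [F var]]]]]]]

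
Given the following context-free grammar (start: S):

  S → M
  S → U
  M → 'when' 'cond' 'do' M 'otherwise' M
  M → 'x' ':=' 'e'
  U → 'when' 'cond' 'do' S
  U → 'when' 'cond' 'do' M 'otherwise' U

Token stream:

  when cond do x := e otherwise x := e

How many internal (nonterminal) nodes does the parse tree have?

4

[S [M when cond do [M x := e] otherwise [M x := e]]]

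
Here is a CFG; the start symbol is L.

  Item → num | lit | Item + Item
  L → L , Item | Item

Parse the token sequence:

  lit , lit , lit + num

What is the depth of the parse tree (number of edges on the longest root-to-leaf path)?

4

[L [L [L [Item lit]] , [Item lit]] , [Item [Item lit] + [Item num]]]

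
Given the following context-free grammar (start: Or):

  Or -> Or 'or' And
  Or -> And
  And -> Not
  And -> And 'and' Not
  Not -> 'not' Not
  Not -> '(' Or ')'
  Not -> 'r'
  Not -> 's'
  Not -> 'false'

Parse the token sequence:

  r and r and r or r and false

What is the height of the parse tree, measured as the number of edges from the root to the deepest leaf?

6

[Or [Or [And [And [And [Not r]] and [Not r]] and [Not r]]] or [And [And [Not r]] and [Not false]]]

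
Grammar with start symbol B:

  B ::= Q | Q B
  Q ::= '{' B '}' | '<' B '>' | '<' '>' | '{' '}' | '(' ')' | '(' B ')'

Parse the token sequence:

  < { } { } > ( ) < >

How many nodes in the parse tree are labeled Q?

5

[B [Q < [B [Q { }] [B [Q { }]]] >] [B [Q ( )] [B [Q < >]]]]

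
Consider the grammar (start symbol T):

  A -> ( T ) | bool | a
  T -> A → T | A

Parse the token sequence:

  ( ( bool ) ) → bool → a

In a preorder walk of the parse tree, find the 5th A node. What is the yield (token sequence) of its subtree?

[T [A ( [T [A ( [T [A bool]] )]] )] → [T [A bool] → [T [A a]]]]

a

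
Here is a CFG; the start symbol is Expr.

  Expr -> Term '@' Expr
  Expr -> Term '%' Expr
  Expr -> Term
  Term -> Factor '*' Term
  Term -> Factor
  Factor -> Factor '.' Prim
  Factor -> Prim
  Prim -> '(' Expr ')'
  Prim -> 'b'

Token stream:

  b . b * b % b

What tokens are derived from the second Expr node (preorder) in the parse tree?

[Expr [Term [Factor [Factor [Prim b]] . [Prim b]] * [Term [Factor [Prim b]]]] % [Expr [Term [Factor [Prim b]]]]]

b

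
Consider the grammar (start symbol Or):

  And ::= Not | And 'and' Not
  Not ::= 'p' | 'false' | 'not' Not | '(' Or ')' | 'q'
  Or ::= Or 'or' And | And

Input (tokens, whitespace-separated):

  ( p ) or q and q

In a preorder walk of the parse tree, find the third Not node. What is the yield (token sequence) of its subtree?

q

[Or [Or [And [Not ( [Or [And [Not p]]] )]]] or [And [And [Not q]] and [Not q]]]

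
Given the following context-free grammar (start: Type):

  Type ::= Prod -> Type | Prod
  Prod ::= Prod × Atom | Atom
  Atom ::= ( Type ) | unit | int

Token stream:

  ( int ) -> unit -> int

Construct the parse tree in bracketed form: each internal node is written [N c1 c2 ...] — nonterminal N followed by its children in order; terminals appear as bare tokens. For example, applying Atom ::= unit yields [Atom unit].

Type
Prod -> Type
Atom -> Type
( Type ) -> Type
( Prod ) -> Type
( Atom ) -> Type
( int ) -> Type
( int ) -> Prod -> Type
( int ) -> Atom -> Type
( int ) -> unit -> Type
( int ) -> unit -> Prod
( int ) -> unit -> Atom
( int ) -> unit -> int

[Type [Prod [Atom ( [Type [Prod [Atom int]]] )]] -> [Type [Prod [Atom unit]] -> [Type [Prod [Atom int]]]]]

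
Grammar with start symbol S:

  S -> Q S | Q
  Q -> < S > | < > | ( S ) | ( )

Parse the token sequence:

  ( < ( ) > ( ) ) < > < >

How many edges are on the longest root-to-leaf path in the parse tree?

6

[S [Q ( [S [Q < [S [Q ( )]] >] [S [Q ( )]]] )] [S [Q < >] [S [Q < >]]]]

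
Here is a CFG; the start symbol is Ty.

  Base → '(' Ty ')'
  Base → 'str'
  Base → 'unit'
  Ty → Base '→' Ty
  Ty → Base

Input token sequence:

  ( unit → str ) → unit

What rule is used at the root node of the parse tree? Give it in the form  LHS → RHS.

Ty → Base '→' Ty

[Ty [Base ( [Ty [Base unit] → [Ty [Base str]]] )] → [Ty [Base unit]]]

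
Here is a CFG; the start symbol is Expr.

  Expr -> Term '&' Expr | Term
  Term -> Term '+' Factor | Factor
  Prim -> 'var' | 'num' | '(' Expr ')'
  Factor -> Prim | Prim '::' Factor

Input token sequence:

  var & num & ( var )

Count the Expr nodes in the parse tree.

[Expr [Term [Factor [Prim var]]] & [Expr [Term [Factor [Prim num]]] & [Expr [Term [Factor [Prim ( [Expr [Term [Factor [Prim var]]]] )]]]]]]

4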